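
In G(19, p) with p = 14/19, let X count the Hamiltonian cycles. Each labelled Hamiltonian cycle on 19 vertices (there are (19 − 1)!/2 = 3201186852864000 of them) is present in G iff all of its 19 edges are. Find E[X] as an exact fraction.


K_19 has (19 − 1)!/2 = 3201186852864000 labelled Hamiltonian cycles.
For each such Hamiltonian cycle H, let X_H = 1 if all 19 edges of H are present in G. Then P[X_H = 1] = p^{19} = (14/19)^{19} = 5976303958948914397184/1978419655660313589123979.
By linearity: E[X] = Σ_H E[X_H] = 3201186852864000 · p^{19} = 3201186852864000 · 5976303958948914397184/1978419655660313589123979 = 19131265662106339128470788663934976000/1978419655660313589123979.
Numerically: E[X] ≈ 9.67e+12.

E[X] = 3201186852864000 · (14/19)^{19} = 19131265662106339128470788663934976000/1978419655660313589123979 ≈ 9.67e+12.


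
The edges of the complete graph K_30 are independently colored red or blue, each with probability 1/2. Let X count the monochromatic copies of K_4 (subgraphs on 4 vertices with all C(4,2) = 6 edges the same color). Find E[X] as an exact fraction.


Let X = Σ_S X_S over the C(30, 4) = 27405 subsets S of size 4, where X_S = 1 if the K_4 on S is monochromatic.
For a fixed S, the K_4 on S has C(4, 2) = 6 edges. P[all 6 edges red] = (1/2)^6, and likewise for blue, so P[monochromatic] = 2·(1/2)^6 = 2^{1 − 6} = 1/32.
By linearity of expectation: E[X] = C(30, 4) · 2^{1 − 6} = 27405 · 1/32 = 27405/32.
Numerically: E[X] ≈ 856.40625.

E[X] = C(30,4)·2^(1−C(4,2)) = 27405/32 ≈ 856.40625.


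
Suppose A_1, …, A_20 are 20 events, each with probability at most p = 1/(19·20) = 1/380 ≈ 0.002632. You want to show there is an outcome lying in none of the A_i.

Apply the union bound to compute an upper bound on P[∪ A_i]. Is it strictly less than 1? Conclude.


Union bound: P[∪_{i=1}^{20} A_i] ≤ Σ_i P[A_i] ≤ 20·p = 20·(1/380) = 1/19.
Numerically: 1/19 ≈ 0.052632.
Is 1/19 < 1? YES.
Since P[∪ A_i] ≤ 1/19 < 1, the complement has P[∩ A_i^c] ≥ 1 − 1/19 = 18/19 > 0, so some outcome avoids every A_i.

20·p = 1/19 ≈ 0.052632; existence CERTIFIED by the union bound.


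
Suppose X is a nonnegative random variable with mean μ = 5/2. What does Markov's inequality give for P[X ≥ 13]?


μ = E[X] = 5/2, a = 13.
Markov: P[X ≥ 13] ≤ μ/a = (5/2)/13 = 5/26.
Numerically: ≈ 0.19231.
(Since a = 13 > μ = 2.50000, the bound 5/26 is < 1 and informative.)

P[X ≥ 13] ≤ 5/26 ≈ 0.19231.


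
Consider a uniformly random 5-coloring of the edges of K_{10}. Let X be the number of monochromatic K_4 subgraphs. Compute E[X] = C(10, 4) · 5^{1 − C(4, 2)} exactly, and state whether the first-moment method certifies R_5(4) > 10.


E[X] = C(10, 4) · 5^{1 − 6} = 210 · 5^{−5} = 210/3125.
As a reduced fraction: E[X] = 42/625 ≈ 0.0672000.
Is E[X] < 1? YES.
Since E[X] < 1, there exists a 5-coloring of K_{10} with no monochromatic K_4; hence R_5(4) > 10.

E[X] = 42/625 ≈ 0.0672000; E[X] < 1, so R_5(4) > 10.


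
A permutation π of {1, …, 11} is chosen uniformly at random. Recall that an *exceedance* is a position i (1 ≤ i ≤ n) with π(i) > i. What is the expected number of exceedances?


Write X = Σ_{i=1}^{11} X_i, where X_i = 1_{π(i) > i}.
For each fixed i, π(i) is uniform over {1, …, 11} (marginal of a uniform permutation), so P[π(i) > i] = (n − i)/n. Summing: Σ_{i=1}^{11} (n − i)/n = (0 + 1 + … + 10)/11 = 11(11 − 1)/(2·11) = (11 − 1)/2.
Hence E[X] = Σ_{i=1}^{11} (11 − i)/11 = 5 ≈ 5.0000.

E[X] = 5 = 5.0000.


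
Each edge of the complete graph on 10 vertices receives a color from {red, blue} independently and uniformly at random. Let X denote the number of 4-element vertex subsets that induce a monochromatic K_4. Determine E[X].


Let X = Σ_S X_S over the C(10, 4) = 210 subsets S of size 4, where X_S = 1 if the K_4 on S is monochromatic.
For a fixed S, the K_4 on S has C(4, 2) = 6 edges. P[all 6 edges red] = (1/2)^6, and likewise for blue, so P[monochromatic] = 2·(1/2)^6 = 2^{1 − 6} = 1/32.
By linearity of expectation: E[X] = C(10, 4) · 2^{1 − 6} = 210 · 1/32 = 105/16.
Numerically: E[X] ≈ 6.562500.

E[X] = C(10,4)·2^(1−C(4,2)) = 105/16 ≈ 6.562500.


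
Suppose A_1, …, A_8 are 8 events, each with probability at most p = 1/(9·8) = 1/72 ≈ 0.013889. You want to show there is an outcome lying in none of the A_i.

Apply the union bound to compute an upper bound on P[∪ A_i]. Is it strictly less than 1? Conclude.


Union bound: P[∪_{i=1}^{8} A_i] ≤ Σ_i P[A_i] ≤ 8·p = 8·(1/72) = 1/9.
Numerically: 1/9 ≈ 0.111111.
Is 1/9 < 1? YES.
Since P[∪ A_i] ≤ 1/9 < 1, the complement has P[∩ A_i^c] ≥ 1 − 1/9 = 8/9 > 0, so some outcome avoids every A_i.

8·p = 1/9 ≈ 0.111111; existence CERTIFIED by the union bound.


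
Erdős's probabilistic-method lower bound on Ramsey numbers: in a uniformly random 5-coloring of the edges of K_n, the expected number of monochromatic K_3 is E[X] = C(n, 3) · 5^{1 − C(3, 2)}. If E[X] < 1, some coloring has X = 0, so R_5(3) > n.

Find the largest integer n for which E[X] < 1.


We need C(n, 3) · 5^{1 − 3} < 1, i.e. C(n, 3) < 5^{3 − 1} = 25.
Check values of n near the boundary:
  n = 3: C(3, 3) = 1; 1 < 25? YES
  n = 4: C(4, 3) = 4; 4 < 25? YES
  n = 5: C(5, 3) = 10; 10 < 25? YES
  n = 6: C(6, 3) = 20; 20 < 25? YES
  n = 7: C(7, 3) = 35; 35 < 25? NO
  n = 8: C(8, 3) = 56; 56 < 25? NO
The largest n with C(n, 3) < 25 is n = 6 (where E[X] = 4/5 ≈ 0.80000). Hence R_5(3) > 6, i.e. R_5(3) ≥ 7.

Largest n = 6; hence R_5(3) > 6.


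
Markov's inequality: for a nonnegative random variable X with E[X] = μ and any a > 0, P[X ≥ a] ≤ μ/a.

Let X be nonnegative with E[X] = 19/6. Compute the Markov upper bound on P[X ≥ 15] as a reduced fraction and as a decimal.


μ = E[X] = 19/6, a = 15.
Markov: P[X ≥ 15] ≤ μ/a = (19/6)/15 = 19/90.
Numerically: ≈ 0.21111.
(Since a = 15 > μ = 3.16667, the bound 19/90 is < 1 and informative.)

P[X ≥ 15] ≤ 19/90 ≈ 0.21111.


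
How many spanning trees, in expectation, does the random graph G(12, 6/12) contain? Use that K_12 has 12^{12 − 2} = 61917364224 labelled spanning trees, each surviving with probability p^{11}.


K_12 has 12^{12 − 2} = 61917364224 labelled spanning trees.
For each such spanning tree H, let X_H = 1 if all 11 edges of H are present in G. Then P[X_H = 1] = p^{11} = (1/2)^{11} = 1/2048.
By linearity: E[X] = Σ_H E[X_H] = 61917364224 · p^{11} = 61917364224 · 1/2048 = 30233088.
Numerically: E[X] ≈ 3.023e+07.

E[X] = 61917364224 · (1/2)^{11} = 30233088 ≈ 3.023e+07.


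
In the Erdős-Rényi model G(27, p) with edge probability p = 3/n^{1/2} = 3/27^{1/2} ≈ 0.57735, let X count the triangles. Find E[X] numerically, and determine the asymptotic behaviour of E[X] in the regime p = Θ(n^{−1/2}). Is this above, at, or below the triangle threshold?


Number of potential triangles: C(27, 3) = 2925.
Each occurs with probability p³ ≈ (0.57735)³ ≈ 1.92450090e-01.
By linearity: E[X] = C(27, 3)·p³ ≈ 2925 · 1.92450090e-01 ≈ 562.916512.
Since α = 1/2 < 1, p = c/n^{1/2} ≫ 1/n is above the triangle threshold p ~ 1/n. Asymptotically E[X] ~ (c³/6)·n^{3(1−α)} = (3³/6)·n^{1.5} → ∞; triangles are abundant w.h.p.

E[X] ≈ 562.916512; in regime p = Θ(1/n^{1/2}) E[X] diverges (above the triangle threshold p ~ 1/n).


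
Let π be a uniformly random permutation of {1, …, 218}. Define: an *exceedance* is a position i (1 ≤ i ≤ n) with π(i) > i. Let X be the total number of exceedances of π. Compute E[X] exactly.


Write X = Σ_{i=1}^{218} X_i, where X_i = 1_{π(i) > i}.
For each fixed i, π(i) is uniform over {1, …, 218} (marginal of a uniform permutation), so P[π(i) > i] = (n − i)/n. Summing: Σ_{i=1}^{218} (n − i)/n = (0 + 1 + … + 217)/218 = 218(218 − 1)/(2·218) = (218 − 1)/2.
Hence E[X] = Σ_{i=1}^{218} (218 − i)/218 = 217/2 ≈ 108.500.

E[X] = 217/2 = 108.500.


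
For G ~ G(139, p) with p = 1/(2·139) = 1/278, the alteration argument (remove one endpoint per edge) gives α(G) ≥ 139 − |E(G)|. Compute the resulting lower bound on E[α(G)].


E[|E(G)|] = C(139, 2)·p = 9591 · (1/278) = 69/2.
E[α(G)] ≥ n − E[|E(G)|] = 139 − 69/2 = 209/2.
Numerically: ≈ 104.5000.
(This is only a lower bound; the true E[α(G)] may be larger.)

E[α(G)] ≥ 209/2 ≈ 104.5000.


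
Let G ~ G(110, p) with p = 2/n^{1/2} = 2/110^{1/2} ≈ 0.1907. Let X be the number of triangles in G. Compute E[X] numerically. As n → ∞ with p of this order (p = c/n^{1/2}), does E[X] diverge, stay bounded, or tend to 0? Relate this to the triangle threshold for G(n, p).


Number of potential triangles: C(110, 3) = 215820.
Each occurs with probability p³ ≈ (0.1907)³ ≈ 6.934273e-03.
By linearity: E[X] = C(110, 3)·p³ ≈ 215820 · 6.934273e-03 ≈ 1496.5549.
Since α = 1/2 < 1, p = c/n^{1/2} ≫ 1/n is above the triangle threshold p ~ 1/n. Asymptotically E[X] ~ (c³/6)·n^{3(1−α)} = (2³/6)·n^{1.5} → ∞; triangles are abundant w.h.p.

E[X] ≈ 1496.5549; in regime p = Θ(1/n^{1/2}) E[X] diverges (above the triangle threshold p ~ 1/n).


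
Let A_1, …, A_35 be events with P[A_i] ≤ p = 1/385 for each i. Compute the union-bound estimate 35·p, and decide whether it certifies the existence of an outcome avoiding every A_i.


Union bound: P[∪_{i=1}^{35} A_i] ≤ Σ_i P[A_i] ≤ 35·p = 35·(1/385) = 1/11.
Numerically: 1/11 ≈ 0.09091.
Is 1/11 < 1? YES.
Since P[∪ A_i] ≤ 1/11 < 1, the complement has P[∩ A_i^c] ≥ 1 − 1/11 = 10/11 > 0, so some outcome avoids every A_i.

35·p = 1/11 ≈ 0.09091; existence CERTIFIED by the union bound.


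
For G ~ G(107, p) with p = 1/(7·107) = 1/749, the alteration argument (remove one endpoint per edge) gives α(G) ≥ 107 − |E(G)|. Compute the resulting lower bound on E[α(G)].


E[|E(G)|] = C(107, 2)·p = 5671 · (1/749) = 53/7.
E[α(G)] ≥ n − E[|E(G)|] = 107 − 53/7 = 696/7.
Numerically: ≈ 99.429.
(This is only a lower bound; the true E[α(G)] may be larger.)

E[α(G)] ≥ 696/7 ≈ 99.429.


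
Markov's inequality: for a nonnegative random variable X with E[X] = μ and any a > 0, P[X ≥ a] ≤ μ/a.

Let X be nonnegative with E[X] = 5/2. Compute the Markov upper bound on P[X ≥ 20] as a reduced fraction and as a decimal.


μ = E[X] = 5/2, a = 20.
Markov: P[X ≥ 20] ≤ μ/a = (5/2)/20 = 1/8.
Numerically: ≈ 0.125.
(Since a = 20 > μ = 2.500, the bound 1/8 is < 1 and informative.)

P[X ≥ 20] ≤ 1/8 ≈ 0.125.


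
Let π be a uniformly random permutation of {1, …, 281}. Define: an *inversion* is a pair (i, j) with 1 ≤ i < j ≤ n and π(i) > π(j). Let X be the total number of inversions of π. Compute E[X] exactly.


Write X = Σ X_I over the C(281, 2) = 39340 pairs i < j, with X_I the indicator of one inversion.
There are 39340 indicators.
For each fixed pair i < j, the values π(i) and π(j) are two distinct elements of {1, …, 281} in uniformly random order; by symmetry P[π(i) > π(j)] = 1/2.
By linearity: E[X] = 39340 · (1/2) = C(281, 2) · (1/2) = 39340/2 = 19670 ≈ 19670.000000.

E[X] = 19670 = 19670.000000.


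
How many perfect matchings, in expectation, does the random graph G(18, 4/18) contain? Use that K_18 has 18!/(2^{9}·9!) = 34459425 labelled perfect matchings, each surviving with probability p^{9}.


K_18 has 18!/(2^{9}·9!) = 34459425 labelled perfect matchings.
For each such perfect matching H, let X_H = 1 if all 9 edges of H are present in G. Then P[X_H = 1] = p^{9} = (2/9)^{9} = 512/387420489.
By linearity: E[X] = Σ_H E[X_H] = 34459425 · p^{9} = 34459425 · 512/387420489 = 217817600/4782969.
Numerically: E[X] ≈ 45.54.

E[X] = 34459425 · (2/9)^{9} = 217817600/4782969 ≈ 45.54.


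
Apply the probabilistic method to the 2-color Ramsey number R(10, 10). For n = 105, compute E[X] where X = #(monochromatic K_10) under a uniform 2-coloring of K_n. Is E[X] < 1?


E[X] = C(105, 10) · 2^{1 − 45} = 28848458598960 · 2^{−44} = 28848458598960/17592186044416.
As a reduced fraction: E[X] = 1803028662435/1099511627776 ≈ 1.640.
Is E[X] < 1? NO.
Since E[X] ≥ 1, the first-moment bound is inconclusive at n = 105; it does NOT by itself certify R(10, 10) > 105.

E[X] = 1803028662435/1099511627776 ≈ 1.640; E[X] ≥ 1; first-moment method inconclusive here.


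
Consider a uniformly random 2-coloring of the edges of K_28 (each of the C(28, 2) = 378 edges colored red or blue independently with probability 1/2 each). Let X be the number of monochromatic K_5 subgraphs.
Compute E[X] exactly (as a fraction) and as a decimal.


Let X = Σ_S X_S over the C(28, 5) = 98280 subsets S of size 5, where X_S = 1 if the K_5 on S is monochromatic.
For a fixed S, the K_5 on S has C(5, 2) = 10 edges. P[all 10 edges red] = (1/2)^10, and likewise for blue, so P[monochromatic] = 2·(1/2)^10 = 2^{1 − 10} = 1/512.
By linearity: E[X] = C(28, 5) · 2^{1 − 10} = 98280 · 1/512 = 12285/64.
Numerically: E[X] ≈ 191.9531.

E[X] = C(28,5)·2^(1−C(5,2)) = 12285/64 ≈ 191.9531.


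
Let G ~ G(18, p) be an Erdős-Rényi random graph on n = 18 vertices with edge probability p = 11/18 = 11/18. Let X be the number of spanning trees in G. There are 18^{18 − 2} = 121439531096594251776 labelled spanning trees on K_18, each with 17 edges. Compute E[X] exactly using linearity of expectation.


K_18 has 18^{18 − 2} = 121439531096594251776 labelled spanning trees.
For each such spanning tree H, let X_H = 1 if all 17 edges of H are present in G. Then P[X_H = 1] = p^{17} = (11/18)^{17} = 505447028499293771/2185911559738696531968.
Summing the indicators: E[X] = Σ_H E[X_H] = 121439531096594251776 · p^{17} = 121439531096594251776 · 505447028499293771/2185911559738696531968 = 505447028499293771/18.
Numerically: E[X] ≈ 2.80804e+16.

E[X] = 121439531096594251776 · (11/18)^{17} = 505447028499293771/18 ≈ 2.80804e+16.


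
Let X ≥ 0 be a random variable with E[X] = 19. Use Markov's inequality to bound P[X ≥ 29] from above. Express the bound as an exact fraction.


μ = E[X] = 19, a = 29.
Markov: P[X ≥ 29] ≤ μ/a = (19)/29 = 19/29.
Numerically: ≈ 0.655.
(Since a = 29 > μ = 19.000, the bound 19/29 is < 1 and informative.)

P[X ≥ 29] ≤ 19/29 ≈ 0.655.


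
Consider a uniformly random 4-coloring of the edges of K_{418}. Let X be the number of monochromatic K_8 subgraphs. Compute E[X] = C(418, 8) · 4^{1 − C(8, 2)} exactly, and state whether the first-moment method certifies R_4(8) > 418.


E[X] = C(418, 8) · 4^{1 − 28} = 21608403021078588 · 4^{−27} = 21608403021078588/18014398509481984.
As a reduced fraction: E[X] = 5402100755269647/4503599627370496 ≈ 1.200.
Is E[X] < 1? NO.
Since E[X] ≥ 1, the first-moment bound is inconclusive at n = 418; it does NOT by itself certify R_4(8) > 418.

E[X] = 5402100755269647/4503599627370496 ≈ 1.200; E[X] ≥ 1; first-moment method inconclusive here.


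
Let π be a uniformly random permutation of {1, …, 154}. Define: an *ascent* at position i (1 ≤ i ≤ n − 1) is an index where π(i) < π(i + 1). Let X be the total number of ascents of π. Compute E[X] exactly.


Write X = Σ X_I over i = 1, …, 153, with X_I the indicator of one ascent.
There are 153 indicators.
For each fixed i, the pair (π(i), π(i+1)) is a uniformly random ordered pair of distinct values from {1, …, 154}; by symmetry P[π(i) < π(i+1)] = 1/2.
By linearity: E[X] = 153 · (1/2) = (154 − 1) · (1/2) = 153/2 ≈ 76.5000.

E[X] = 153/2 = 76.5000.


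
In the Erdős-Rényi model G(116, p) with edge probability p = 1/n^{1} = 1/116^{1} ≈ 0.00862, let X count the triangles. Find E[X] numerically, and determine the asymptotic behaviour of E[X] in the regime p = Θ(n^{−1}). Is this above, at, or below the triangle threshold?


Number of potential triangles: C(116, 3) = 253460.
Each occurs with probability p³ ≈ (0.00862)³ ≈ 6.40658e-07.
By linearity: E[X] = C(116, 3)·p³ ≈ 253460 · 6.40658e-07 ≈ 0.162.
Here α = 1, so p = 1/n is exactly at the triangle threshold p ~ 1/n. Asymptotically E[X] → c³/6 = 1³/6 = 1/6 ≈ 0.167, a bounded constant. In this regime the triangle count is asymptotically Poisson(c³/6).

E[X] ≈ 0.162; in regime p = Θ(1/n^{1}) E[X] stays bounded (at the triangle threshold p ~ 1/n).


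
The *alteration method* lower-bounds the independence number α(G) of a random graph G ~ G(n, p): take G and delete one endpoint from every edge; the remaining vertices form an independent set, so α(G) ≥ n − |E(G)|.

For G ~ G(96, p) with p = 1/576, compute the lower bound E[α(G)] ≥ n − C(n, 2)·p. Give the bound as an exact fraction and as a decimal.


E[|E(G)|] = C(96, 2)·p = 4560 · (1/576) = 95/12.
E[α(G)] ≥ n − E[|E(G)|] = 96 − 95/12 = 1057/12.
Numerically: ≈ 88.08333.
(This is only a lower bound; the true E[α(G)] may be larger.)

E[α(G)] ≥ 1057/12 ≈ 88.08333.


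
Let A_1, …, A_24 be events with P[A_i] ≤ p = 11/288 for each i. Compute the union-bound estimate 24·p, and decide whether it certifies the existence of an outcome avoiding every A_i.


Union bound: P[∪_{i=1}^{24} A_i] ≤ Σ_i P[A_i] ≤ 24·p = 24·(11/288) = 11/12.
Numerically: 11/12 ≈ 0.9167.
Is 11/12 < 1? YES.
Since P[∪ A_i] ≤ 11/12 < 1, the complement has P[∩ A_i^c] ≥ 1 − 11/12 = 1/12 > 0, so some outcome avoids every A_i.

24·p = 11/12 ≈ 0.9167; existence CERTIFIED by the union bound.


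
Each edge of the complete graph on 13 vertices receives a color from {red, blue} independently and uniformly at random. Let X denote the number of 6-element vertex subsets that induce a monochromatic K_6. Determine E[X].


Let X = Σ_S X_S over the C(13, 6) = 1716 subsets S of size 6, where X_S = 1 if the K_6 on S is monochromatic.
For a fixed S, the K_6 on S has C(6, 2) = 15 edges. P[all 15 edges red] = (1/2)^15, and likewise for blue, so P[monochromatic] = 2·(1/2)^15 = 2^{1 − 15} = 1/16384.
Summing: E[X] = C(13, 6) · 2^{1 − 15} = 1716 · 1/16384 = 429/4096.
Numerically: E[X] ≈ 0.1047.

E[X] = C(13,6)·2^(1−C(6,2)) = 429/4096 ≈ 0.1047.


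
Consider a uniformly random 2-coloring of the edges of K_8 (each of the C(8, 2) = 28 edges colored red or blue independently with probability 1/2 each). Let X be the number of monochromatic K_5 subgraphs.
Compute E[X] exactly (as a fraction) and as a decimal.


Let X = Σ_S X_S over the C(8, 5) = 56 subsets S of size 5, where X_S = 1 if the K_5 on S is monochromatic.
For a fixed S, the K_5 on S has C(5, 2) = 10 edges. P[all 10 edges red] = (1/2)^10, and likewise for blue, so P[monochromatic] = 2·(1/2)^10 = 2^{1 − 10} = 1/512.
Summing: E[X] = C(8, 5) · 2^{1 − 10} = 56 · 1/512 = 7/64.
Numerically: E[X] ≈ 0.10938.

E[X] = C(8,5)·2^(1−C(5,2)) = 7/64 ≈ 0.10938.


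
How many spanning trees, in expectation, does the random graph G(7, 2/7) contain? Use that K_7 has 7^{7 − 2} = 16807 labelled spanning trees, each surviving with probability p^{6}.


K_7 has 7^{7 − 2} = 16807 labelled spanning trees.
For each such spanning tree H, let X_H = 1 if all 6 edges of H are present in G. Then P[X_H = 1] = p^{6} = (2/7)^{6} = 64/117649.
By linearity of expectation: E[X] = Σ_H E[X_H] = 16807 · p^{6} = 16807 · 64/117649 = 64/7.
Numerically: E[X] ≈ 9.143.

E[X] = 16807 · (2/7)^{6} = 64/7 ≈ 9.143.


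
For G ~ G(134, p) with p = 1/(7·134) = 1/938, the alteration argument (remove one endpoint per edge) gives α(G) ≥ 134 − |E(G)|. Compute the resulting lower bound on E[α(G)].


E[|E(G)|] = C(134, 2)·p = 8911 · (1/938) = 19/2.
E[α(G)] ≥ n − E[|E(G)|] = 134 − 19/2 = 249/2.
Numerically: ≈ 124.500000.
(This is only a lower bound; the true E[α(G)] may be larger.)

E[α(G)] ≥ 249/2 ≈ 124.500000.


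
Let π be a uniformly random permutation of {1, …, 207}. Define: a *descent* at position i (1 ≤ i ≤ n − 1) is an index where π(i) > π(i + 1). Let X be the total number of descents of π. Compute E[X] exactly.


Write X = Σ X_I over i = 1, …, 206, with X_I the indicator of one descent.
There are 206 indicators.
For each fixed i, the pair (π(i), π(i+1)) is a uniformly random ordered pair of distinct values from {1, …, 207}; by symmetry P[π(i) > π(i+1)] = 1/2.
By linearity: E[X] = 206 · (1/2) = (207 − 1) · (1/2) = 103 ≈ 103.000.

E[X] = 103 = 103.000.


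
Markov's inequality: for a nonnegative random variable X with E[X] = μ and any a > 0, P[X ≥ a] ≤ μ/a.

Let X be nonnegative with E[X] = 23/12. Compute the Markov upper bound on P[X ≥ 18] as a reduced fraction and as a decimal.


μ = E[X] = 23/12, a = 18.
Markov: P[X ≥ 18] ≤ μ/a = (23/12)/18 = 23/216.
Numerically: ≈ 0.10648.
(Since a = 18 > μ = 1.91667, the bound 23/216 is < 1 and informative.)

P[X ≥ 18] ≤ 23/216 ≈ 0.10648.


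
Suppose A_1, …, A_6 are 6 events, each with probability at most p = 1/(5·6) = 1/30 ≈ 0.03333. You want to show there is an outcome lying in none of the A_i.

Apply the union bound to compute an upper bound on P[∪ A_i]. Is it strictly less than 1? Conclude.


Union bound: P[∪_{i=1}^{6} A_i] ≤ Σ_i P[A_i] ≤ 6·p = 6·(1/30) = 1/5.
Numerically: 1/5 ≈ 0.20000.
Is 1/5 < 1? YES.
Since P[∪ A_i] ≤ 1/5 < 1, the complement has P[∩ A_i^c] ≥ 1 − 1/5 = 4/5 > 0, so some outcome avoids every A_i.

6·p = 1/5 ≈ 0.20000; existence CERTIFIED by the union bound.


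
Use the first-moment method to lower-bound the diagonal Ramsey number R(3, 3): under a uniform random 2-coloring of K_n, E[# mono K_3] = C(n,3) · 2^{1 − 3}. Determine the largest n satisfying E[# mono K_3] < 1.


We need C(n, 3) · 2^{1 − 3} < 1, i.e. C(n, 3) < 2^{3 − 1} = 4.
Check values of n near the boundary:
  n = 3: C(3, 3) = 1; 1 < 4? YES
  n = 4: C(4, 3) = 4; 4 < 4? NO
  n = 5: C(5, 3) = 10; 10 < 4? NO
  n = 6: C(6, 3) = 20; 20 < 4? NO
The largest n with C(n, 3) < 4 is n = 3 (where E[X] = 1/4 ≈ 0.250000). Hence R(3, 3) > 3, i.e. R(3, 3) ≥ 4.

Largest n = 3; hence R(3, 3) > 3.


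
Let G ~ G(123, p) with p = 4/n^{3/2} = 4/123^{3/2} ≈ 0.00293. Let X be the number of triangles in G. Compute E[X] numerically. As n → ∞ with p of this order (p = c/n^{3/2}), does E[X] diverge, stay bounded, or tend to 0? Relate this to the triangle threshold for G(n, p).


Number of potential triangles: C(123, 3) = 302621.
Each occurs with probability p³ ≈ (0.00293)³ ≈ 2.52120e-08.
By linearity: E[X] = C(123, 3)·p³ ≈ 302621 · 2.52120e-08 ≈ 0.008.
Since α = 3/2 > 1, p = c/n^{3/2} = o(1/n) is below the triangle threshold p ~ 1/n. Asymptotically E[X] ~ (c³/6)·n^{3(1−α)} = (4³/6)·n^{-1.5} → 0, so by Markov's inequality G has no triangles w.h.p.

E[X] ≈ 0.008; in regime p = Θ(1/n^{3/2}) E[X] tends to 0 (below the triangle threshold p ~ 1/n).


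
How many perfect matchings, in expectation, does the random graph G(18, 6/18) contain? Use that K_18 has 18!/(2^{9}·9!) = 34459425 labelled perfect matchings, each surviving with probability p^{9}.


K_18 has 18!/(2^{9}·9!) = 34459425 labelled perfect matchings.
For each such perfect matching H, let X_H = 1 if all 9 edges of H are present in G. Then P[X_H = 1] = p^{9} = (1/3)^{9} = 1/19683.
By linearity: E[X] = Σ_H E[X_H] = 34459425 · p^{9} = 34459425 · 1/19683 = 425425/243.
Numerically: E[X] ≈ 1750.72.

E[X] = 34459425 · (1/3)^{9} = 425425/243 ≈ 1750.72.


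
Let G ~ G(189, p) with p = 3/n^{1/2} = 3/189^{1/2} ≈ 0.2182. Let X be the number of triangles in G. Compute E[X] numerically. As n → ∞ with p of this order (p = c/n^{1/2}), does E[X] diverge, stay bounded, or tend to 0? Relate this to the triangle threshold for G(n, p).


Number of potential triangles: C(189, 3) = 1107414.
Each occurs with probability p³ ≈ (0.2182)³ ≈ 1.039133e-02.
By linearity: E[X] = C(189, 3)·p³ ≈ 1107414 · 1.039133e-02 ≈ 11507.5022.
Since α = 1/2 < 1, p = c/n^{1/2} ≫ 1/n is above the triangle threshold p ~ 1/n. Asymptotically E[X] ~ (c³/6)·n^{3(1−α)} = (3³/6)·n^{1.5} → ∞; triangles are abundant w.h.p.

E[X] ≈ 11507.5022; in regime p = Θ(1/n^{1/2}) E[X] diverges (above the triangle threshold p ~ 1/n).


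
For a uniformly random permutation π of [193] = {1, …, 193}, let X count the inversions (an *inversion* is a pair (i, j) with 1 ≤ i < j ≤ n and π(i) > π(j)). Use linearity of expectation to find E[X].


Write X = Σ X_I over the C(193, 2) = 18528 pairs i < j, with X_I the indicator of one inversion.
There are 18528 indicators.
For each fixed pair i < j, the values π(i) and π(j) are two distinct elements of {1, …, 193} in uniformly random order; by symmetry P[π(i) > π(j)] = 1/2.
By linearity: E[X] = 18528 · (1/2) = C(193, 2) · (1/2) = 18528/2 = 9264 ≈ 9264.000.

E[X] = 9264 = 9264.000.


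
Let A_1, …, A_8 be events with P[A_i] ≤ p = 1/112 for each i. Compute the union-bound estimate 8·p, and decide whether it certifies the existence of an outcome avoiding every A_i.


Union bound: P[∪_{i=1}^{8} A_i] ≤ Σ_i P[A_i] ≤ 8·p = 8·(1/112) = 1/14.
Numerically: 1/14 ≈ 0.071429.
Is 1/14 < 1? YES.
Since P[∪ A_i] ≤ 1/14 < 1, the complement has P[∩ A_i^c] ≥ 1 − 1/14 = 13/14 > 0, so some outcome avoids every A_i.

8·p = 1/14 ≈ 0.071429; existence CERTIFIED by the union bound.


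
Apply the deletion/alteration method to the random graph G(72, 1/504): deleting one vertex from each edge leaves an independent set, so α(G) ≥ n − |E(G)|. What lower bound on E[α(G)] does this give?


E[|E(G)|] = C(72, 2)·p = 2556 · (1/504) = 71/14.
E[α(G)] ≥ n − E[|E(G)|] = 72 − 71/14 = 937/14.
Numerically: ≈ 66.929.
(This is only a lower bound; the true E[α(G)] may be larger.)

E[α(G)] ≥ 937/14 ≈ 66.929.


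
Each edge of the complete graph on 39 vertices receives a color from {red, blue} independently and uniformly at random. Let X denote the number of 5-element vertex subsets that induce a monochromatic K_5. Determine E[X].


Let X = Σ_S X_S over the C(39, 5) = 575757 subsets S of size 5, where X_S = 1 if the K_5 on S is monochromatic.
For a fixed S, the K_5 on S has C(5, 2) = 10 edges. P[all 10 edges red] = (1/2)^10, and likewise for blue, so P[monochromatic] = 2·(1/2)^10 = 2^{1 − 10} = 1/512.
Summing: E[X] = C(39, 5) · 2^{1 − 10} = 575757 · 1/512 = 575757/512.
Numerically: E[X] ≈ 1124.5254.

E[X] = C(39,5)·2^(1−C(5,2)) = 575757/512 ≈ 1124.5254.


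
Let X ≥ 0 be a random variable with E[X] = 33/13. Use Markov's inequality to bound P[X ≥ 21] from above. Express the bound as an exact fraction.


μ = E[X] = 33/13, a = 21.
Markov: P[X ≥ 21] ≤ μ/a = (33/13)/21 = 11/91.
Numerically: ≈ 0.12088.
(Since a = 21 > μ = 2.53846, the bound 11/91 is < 1 and informative.)

P[X ≥ 21] ≤ 11/91 ≈ 0.12088.


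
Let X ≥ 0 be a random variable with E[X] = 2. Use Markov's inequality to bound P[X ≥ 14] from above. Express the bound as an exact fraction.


μ = E[X] = 2, a = 14.
Markov: P[X ≥ 14] ≤ μ/a = (2)/14 = 1/7.
Numerically: ≈ 0.14286.
(Since a = 14 > μ = 2.00000, the bound 1/7 is < 1 and informative.)

P[X ≥ 14] ≤ 1/7 ≈ 0.14286.


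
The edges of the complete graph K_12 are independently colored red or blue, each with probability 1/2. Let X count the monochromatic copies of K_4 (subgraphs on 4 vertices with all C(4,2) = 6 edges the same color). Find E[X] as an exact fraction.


Let X = Σ_S X_S over the C(12, 4) = 495 subsets S of size 4, where X_S = 1 if the K_4 on S is monochromatic.
For a fixed S, the K_4 on S has C(4, 2) = 6 edges. P[all 6 edges red] = (1/2)^6, and likewise for blue, so P[monochromatic] = 2·(1/2)^6 = 2^{1 − 6} = 1/32.
By linearity of expectation: E[X] = C(12, 4) · 2^{1 − 6} = 495 · 1/32 = 495/32.
Numerically: E[X] ≈ 15.469.

E[X] = C(12,4)·2^(1−C(4,2)) = 495/32 ≈ 15.469.


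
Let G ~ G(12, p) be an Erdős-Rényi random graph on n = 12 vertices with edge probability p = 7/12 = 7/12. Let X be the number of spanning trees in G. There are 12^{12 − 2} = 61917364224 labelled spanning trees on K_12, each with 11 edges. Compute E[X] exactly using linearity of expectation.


K_12 has 12^{12 − 2} = 61917364224 labelled spanning trees.
For each such spanning tree H, let X_H = 1 if all 11 edges of H are present in G. Then P[X_H = 1] = p^{11} = (7/12)^{11} = 1977326743/743008370688.
By linearity: E[X] = Σ_H E[X_H] = 61917364224 · p^{11} = 61917364224 · 1977326743/743008370688 = 1977326743/12.
Numerically: E[X] ≈ 1.65e+08.

E[X] = 61917364224 · (7/12)^{11} = 1977326743/12 ≈ 1.65e+08.


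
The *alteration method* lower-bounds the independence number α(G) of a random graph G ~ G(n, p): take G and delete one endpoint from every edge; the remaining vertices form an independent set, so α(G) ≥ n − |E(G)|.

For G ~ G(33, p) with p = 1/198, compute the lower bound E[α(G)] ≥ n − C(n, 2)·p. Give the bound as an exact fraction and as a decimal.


E[|E(G)|] = C(33, 2)·p = 528 · (1/198) = 8/3.
E[α(G)] ≥ n − E[|E(G)|] = 33 − 8/3 = 91/3.
Numerically: ≈ 30.33333.
(This is only a lower bound; the true E[α(G)] may be larger.)

E[α(G)] ≥ 91/3 ≈ 30.33333.


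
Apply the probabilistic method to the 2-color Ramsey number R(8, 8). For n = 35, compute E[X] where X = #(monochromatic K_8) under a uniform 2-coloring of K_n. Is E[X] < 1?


E[X] = C(35, 8) · 2^{1 − 28} = 23535820 · 2^{−27} = 23535820/134217728.
As a reduced fraction: E[X] = 5883955/33554432 ≈ 0.175.
Is E[X] < 1? YES.
Since E[X] < 1, there exists a 2-coloring of K_{35} with no monochromatic K_8; hence R(8, 8) > 35.

E[X] = 5883955/33554432 ≈ 0.175; E[X] < 1, so R(8, 8) > 35.


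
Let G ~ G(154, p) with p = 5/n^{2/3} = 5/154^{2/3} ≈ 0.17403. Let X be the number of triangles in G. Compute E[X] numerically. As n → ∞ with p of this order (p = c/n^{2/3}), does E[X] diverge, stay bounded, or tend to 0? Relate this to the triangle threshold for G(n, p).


Number of potential triangles: C(154, 3) = 596904.
Each occurs with probability p³ ≈ (0.17403)³ ≈ 5.2707033e-03.
By linearity: E[X] = C(154, 3)·p³ ≈ 596904 · 5.2707033e-03 ≈ 3146.10390.
Since α = 2/3 < 1, p = c/n^{2/3} ≫ 1/n is above the triangle threshold p ~ 1/n. Asymptotically E[X] ~ (c³/6)·n^{3(1−α)} = (5³/6)·n^{1} → ∞; triangles are abundant w.h.p.

E[X] ≈ 3146.10390; in regime p = Θ(1/n^{2/3}) E[X] diverges (above the triangle threshold p ~ 1/n).


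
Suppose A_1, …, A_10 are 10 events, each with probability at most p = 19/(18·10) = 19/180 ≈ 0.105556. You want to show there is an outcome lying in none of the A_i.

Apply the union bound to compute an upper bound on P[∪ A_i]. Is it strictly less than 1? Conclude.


Union bound: P[∪_{i=1}^{10} A_i] ≤ Σ_i P[A_i] ≤ 10·p = 10·(19/180) = 19/18.
Numerically: 19/18 ≈ 1.055556.
Is 19/18 < 1? NO.
Since the bound 19/18 is ≥ 1, the union bound is uninformative here; it does NOT by itself certify existence.

10·p = 19/18 ≈ 1.055556; existence NOT certified by the union bound.


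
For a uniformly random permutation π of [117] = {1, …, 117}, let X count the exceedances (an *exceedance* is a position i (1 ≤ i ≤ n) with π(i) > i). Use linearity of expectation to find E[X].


Write X = Σ_{i=1}^{117} X_i, where X_i = 1_{π(i) > i}.
For each fixed i, π(i) is uniform over {1, …, 117} (marginal of a uniform permutation), so P[π(i) > i] = (n − i)/n. Summing: Σ_{i=1}^{117} (n − i)/n = (0 + 1 + … + 116)/117 = 117(117 − 1)/(2·117) = (117 − 1)/2.
Hence E[X] = Σ_{i=1}^{117} (117 − i)/117 = 58 ≈ 58.00000.

E[X] = 58 = 58.00000.


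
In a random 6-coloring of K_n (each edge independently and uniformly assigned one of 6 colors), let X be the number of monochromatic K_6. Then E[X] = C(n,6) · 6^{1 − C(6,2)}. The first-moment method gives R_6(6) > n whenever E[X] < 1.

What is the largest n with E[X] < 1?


We need C(n, 6) · 6^{1 − 15} < 1, i.e. C(n, 6) < 6^{15 − 1} = 78364164096.
Check values of n near the boundary:
  n = 193: C(193, 6) = 66364016544; 66364016544 < 78364164096? YES
  n = 194: C(194, 6) = 68482017072; 68482017072 < 78364164096? YES
  n = 195: C(195, 6) = 70656049360; 70656049360 < 78364164096? YES
  n = 196: C(196, 6) = 72887293024; 72887293024 < 78364164096? YES
  n = 197: C(197, 6) = 75176946208; 75176946208 < 78364164096? YES
  n = 198: C(198, 6) = 77526225777; 77526225777 < 78364164096? YES
  n = 199: C(199, 6) = 79936367511; 79936367511 < 78364164096? NO
  n = 200: C(200, 6) = 82408626300; 82408626300 < 78364164096? NO
  n = 201: C(201, 6) = 84944276340; 84944276340 < 78364164096? NO
The largest n with C(n, 6) < 78364164096 is n = 198 (where E[X] = 25842075259/26121388032 ≈ 0.989). Hence R_6(6) > 198, i.e. R_6(6) ≥ 199.

Largest n = 198; hence R_6(6) > 198.


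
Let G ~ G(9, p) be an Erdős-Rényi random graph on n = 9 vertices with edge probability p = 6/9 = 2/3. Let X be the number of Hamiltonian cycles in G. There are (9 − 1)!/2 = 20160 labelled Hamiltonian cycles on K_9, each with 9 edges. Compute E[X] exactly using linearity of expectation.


K_9 has (9 − 1)!/2 = 20160 labelled Hamiltonian cycles.
For each such Hamiltonian cycle H, let X_H = 1 if all 9 edges of H are present in G. Then P[X_H = 1] = p^{9} = (2/3)^{9} = 512/19683.
By linearity: E[X] = Σ_H E[X_H] = 20160 · p^{9} = 20160 · 512/19683 = 1146880/2187.
Numerically: E[X] ≈ 524.41.

E[X] = 20160 · (2/3)^{9} = 1146880/2187 ≈ 524.41.


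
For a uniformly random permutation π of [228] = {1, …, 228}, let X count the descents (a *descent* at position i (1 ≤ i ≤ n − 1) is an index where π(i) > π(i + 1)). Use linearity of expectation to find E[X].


Write X = Σ X_I over i = 1, …, 227, with X_I the indicator of one descent.
There are 227 indicators.
For each fixed i, the pair (π(i), π(i+1)) is a uniformly random ordered pair of distinct values from {1, …, 228}; by symmetry P[π(i) > π(i+1)] = 1/2.
By linearity: E[X] = 227 · (1/2) = (228 − 1) · (1/2) = 227/2 ≈ 113.50000.

E[X] = 227/2 = 113.50000.


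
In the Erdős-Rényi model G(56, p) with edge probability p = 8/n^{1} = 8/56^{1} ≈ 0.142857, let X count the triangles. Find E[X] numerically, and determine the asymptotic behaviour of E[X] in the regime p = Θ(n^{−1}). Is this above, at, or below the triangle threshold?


Number of potential triangles: C(56, 3) = 27720.
Each occurs with probability p³ ≈ (0.142857)³ ≈ 2.91545190e-03.
By linearity: E[X] = C(56, 3)·p³ ≈ 27720 · 2.91545190e-03 ≈ 80.816327.
Here α = 1, so p = 8/n is exactly at the triangle threshold p ~ 1/n. Asymptotically E[X] → c³/6 = 8³/6 = 256/3 ≈ 85.333333, a bounded constant. In this regime the triangle count is asymptotically Poisson(c³/6).

E[X] ≈ 80.816327; in regime p = Θ(1/n^{1}) E[X] stays bounded (at the triangle threshold p ~ 1/n).


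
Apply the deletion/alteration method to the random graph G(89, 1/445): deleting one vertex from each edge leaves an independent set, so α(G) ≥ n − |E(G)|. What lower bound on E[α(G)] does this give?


E[|E(G)|] = C(89, 2)·p = 3916 · (1/445) = 44/5.
E[α(G)] ≥ n − E[|E(G)|] = 89 − 44/5 = 401/5.
Numerically: ≈ 80.200000.
(This is only a lower bound; the true E[α(G)] may be larger.)

E[α(G)] ≥ 401/5 ≈ 80.200000.


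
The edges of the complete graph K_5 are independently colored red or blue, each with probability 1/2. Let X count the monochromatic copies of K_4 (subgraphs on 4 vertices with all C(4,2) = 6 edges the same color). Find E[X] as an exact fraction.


Let X = Σ_S X_S over the C(5, 4) = 5 subsets S of size 4, where X_S = 1 if the K_4 on S is monochromatic.
For a fixed S, the K_4 on S has C(4, 2) = 6 edges. P[all 6 edges red] = (1/2)^6, and likewise for blue, so P[monochromatic] = 2·(1/2)^6 = 2^{1 − 6} = 1/32.
By linearity of expectation: E[X] = C(5, 4) · 2^{1 − 6} = 5 · 1/32 = 5/32.
Numerically: E[X] ≈ 0.1562.

E[X] = C(5,4)·2^(1−C(4,2)) = 5/32 ≈ 0.1562.


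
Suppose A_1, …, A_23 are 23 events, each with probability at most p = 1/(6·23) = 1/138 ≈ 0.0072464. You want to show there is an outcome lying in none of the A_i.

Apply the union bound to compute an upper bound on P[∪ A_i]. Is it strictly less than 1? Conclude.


Union bound: P[∪_{i=1}^{23} A_i] ≤ Σ_i P[A_i] ≤ 23·p = 23·(1/138) = 1/6.
Numerically: 1/6 ≈ 0.1666667.
Is 1/6 < 1? YES.
Since P[∪ A_i] ≤ 1/6 < 1, the complement has P[∩ A_i^c] ≥ 1 − 1/6 = 5/6 > 0, so some outcome avoids every A_i.

23·p = 1/6 ≈ 0.1666667; existence CERTIFIED by the union bound.


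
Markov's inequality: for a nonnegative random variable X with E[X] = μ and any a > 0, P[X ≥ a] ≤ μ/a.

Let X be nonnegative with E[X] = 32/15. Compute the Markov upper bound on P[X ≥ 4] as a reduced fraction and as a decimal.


μ = E[X] = 32/15, a = 4.
Markov: P[X ≥ 4] ≤ μ/a = (32/15)/4 = 8/15.
Numerically: ≈ 0.533333.
(Since a = 4 > μ = 2.133333, the bound 8/15 is < 1 and informative.)

P[X ≥ 4] ≤ 8/15 ≈ 0.533333.


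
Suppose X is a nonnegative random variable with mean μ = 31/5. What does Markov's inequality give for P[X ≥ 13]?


μ = E[X] = 31/5, a = 13.
Markov: P[X ≥ 13] ≤ μ/a = (31/5)/13 = 31/65.
Numerically: ≈ 0.477.
(Since a = 13 > μ = 6.200, the bound 31/65 is < 1 and informative.)

P[X ≥ 13] ≤ 31/65 ≈ 0.477.


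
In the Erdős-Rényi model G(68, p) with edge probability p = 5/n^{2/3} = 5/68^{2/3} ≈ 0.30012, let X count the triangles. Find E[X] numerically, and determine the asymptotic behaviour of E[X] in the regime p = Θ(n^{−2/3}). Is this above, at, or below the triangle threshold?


Number of potential triangles: C(68, 3) = 50116.
Each occurs with probability p³ ≈ (0.30012)³ ≈ 2.7032872e-02.
By linearity: E[X] = C(68, 3)·p³ ≈ 50116 · 2.7032872e-02 ≈ 1354.77941.
Since α = 2/3 < 1, p = c/n^{2/3} ≫ 1/n is above the triangle threshold p ~ 1/n. Asymptotically E[X] ~ (c³/6)·n^{3(1−α)} = (5³/6)·n^{1} → ∞; triangles are abundant w.h.p.

E[X] ≈ 1354.77941; in regime p = Θ(1/n^{2/3}) E[X] diverges (above the triangle threshold p ~ 1/n).


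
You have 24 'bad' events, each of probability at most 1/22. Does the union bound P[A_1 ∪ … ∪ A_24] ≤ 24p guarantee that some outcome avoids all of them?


Union bound: P[∪_{i=1}^{24} A_i] ≤ Σ_i P[A_i] ≤ 24·p = 24·(1/22) = 12/11.
Numerically: 12/11 ≈ 1.091.
Is 12/11 < 1? NO.
Since the bound 12/11 is ≥ 1, the union bound is uninformative here; it does NOT by itself certify existence.

24·p = 12/11 ≈ 1.091; existence NOT certified by the union bound.


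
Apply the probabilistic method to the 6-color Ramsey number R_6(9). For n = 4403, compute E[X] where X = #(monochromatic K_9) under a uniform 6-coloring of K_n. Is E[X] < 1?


E[X] = C(4403, 9) · 6^{1 − 36} = 1699894433046281918452233150 · 6^{−35} = 1699894433046281918452233150/1719070799748422591028658176.
As a reduced fraction: E[X] = 283315738841046986408705525/286511799958070431838109696 ≈ 0.9888.
Is E[X] < 1? YES.
Since E[X] < 1, there exists a 6-coloring of K_{4403} with no monochromatic K_9; hence R_6(9) > 4403.

E[X] = 283315738841046986408705525/286511799958070431838109696 ≈ 0.9888; E[X] < 1, so R_6(9) > 4403.


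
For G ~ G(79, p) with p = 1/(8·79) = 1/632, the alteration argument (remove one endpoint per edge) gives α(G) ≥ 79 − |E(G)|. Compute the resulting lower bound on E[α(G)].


E[|E(G)|] = C(79, 2)·p = 3081 · (1/632) = 39/8.
E[α(G)] ≥ n − E[|E(G)|] = 79 − 39/8 = 593/8.
Numerically: ≈ 74.1250.
(This is only a lower bound; the true E[α(G)] may be larger.)

E[α(G)] ≥ 593/8 ≈ 74.1250.


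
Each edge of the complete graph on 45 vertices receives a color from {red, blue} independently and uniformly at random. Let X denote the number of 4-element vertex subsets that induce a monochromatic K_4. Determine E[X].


Let X = Σ_S X_S over the C(45, 4) = 148995 subsets S of size 4, where X_S = 1 if the K_4 on S is monochromatic.
For a fixed S, the K_4 on S has C(4, 2) = 6 edges. P[all 6 edges red] = (1/2)^6, and likewise for blue, so P[monochromatic] = 2·(1/2)^6 = 2^{1 − 6} = 1/32.
By linearity: E[X] = C(45, 4) · 2^{1 − 6} = 148995 · 1/32 = 148995/32.
Numerically: E[X] ≈ 4656.093750.

E[X] = C(45,4)·2^(1−C(4,2)) = 148995/32 ≈ 4656.093750.
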